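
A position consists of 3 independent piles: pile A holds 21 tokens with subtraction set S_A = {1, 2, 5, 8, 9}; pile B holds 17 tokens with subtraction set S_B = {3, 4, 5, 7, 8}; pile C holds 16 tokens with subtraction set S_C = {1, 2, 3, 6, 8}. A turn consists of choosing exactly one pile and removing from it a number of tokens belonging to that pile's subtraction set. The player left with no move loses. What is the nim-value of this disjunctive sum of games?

0

Pile A, S = {1, 2, 5, 8, 9}:
G(0) = 0
G(1) = mex{0} = 1
G(2) = mex{1,0} = 2
G(3) = mex{2,1} = 0
G(4) = mex{0,2} = 1
G(5) = mex{1,0,0} = 2
G(6) = mex{2,1,1} = 0
G(7) = mex{0,2,2} = 1
G(8) = mex{1,0,0,0} = 2
G(9) = mex{2,1,1,1,0} = 3
G(10) = mex{3,2,2,2,1} = 0
G(11) = mex{0,3,0,0,2} = 1
G(12) = mex{1,0,1,1,0} = 2
G(13) = mex{2,1,2,2,1} = 0
G(14) = mex{0,2,3,0,2} = 1
G(15) = mex{1,0,0,1,0} = 2
G(16) = mex{2,1,1,2,1} = 0
G(17) = mex{0,2,2,3,2} = 1
G(18) = mex{1,0,0,0,3} = 2
G(19) = mex{2,1,1,1,0} = 3
G(20) = mex{3,2,2,2,1} = 0
G(21) = mex{0,3,0,0,2} = 1
G_A(21) = 1.
Pile B, S = {3, 4, 5, 7, 8}:
n :  0  1  2  3  4  5  6  7  8  9 10 11 12 13 14 15 16 17
G :  0  0  0  1  1  1  2  2  2  3  3  0  0  0  1  1  1  2
G_B(17) = 2.
Pile C, S = {1, 2, 3, 6, 8}:
n :  0  1  2  3  4  5  6  7  8  9 10 11 12 13 14 15 16
G :  0  1  2  3  0  1  2  3  4  0  1  2  3  0  1  2  3
G_C(16) = 3.
Combined Grundy value = 1 ⊕ 2 ⊕ 3 = 0.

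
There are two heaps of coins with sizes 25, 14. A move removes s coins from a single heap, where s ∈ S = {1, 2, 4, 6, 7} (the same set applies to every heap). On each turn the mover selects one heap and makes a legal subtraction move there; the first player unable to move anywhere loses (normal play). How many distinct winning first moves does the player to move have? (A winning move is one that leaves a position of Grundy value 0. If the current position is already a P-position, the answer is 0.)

1

All heaps use S = {1, 2, 4, 6, 7}:
G(0) = 0
G(1) = mex{0} = 1
G(2) = mex{1,0} = 2
G(3) = mex{2,1} = 0
G(4) = mex{0,2,0} = 1
G(5) = mex{1,0,1} = 2
G(6) = mex{2,1,2,0} = 3
G(7) = mex{3,2,0,1,0} = 4
G(8) = mex{4,3,1,2,1} = 0
G(9) = mex{0,4,2,0,2} = 1
G(10) = mex{1,0,3,1,0} = 2
G(11) = mex{2,1,4,2,1} = 0
G(12) = mex{0,2,0,3,2} = 1
G(13) = mex{1,0,1,4,3} = 2
G(14) = mex{2,1,2,0,4} = 3
G(15) = mex{3,2,0,1,0} = 4
G(16) = mex{4,3,1,2,1} = 0
G(17) = mex{0,4,2,0,2} = 1
G(18) = mex{1,0,3,1,0} = 2
G(19) = mex{2,1,4,2,1} = 0
G(20) = mex{0,2,0,3,2} = 1
G(21) = mex{1,0,1,4,3} = 2
G(22) = mex{2,1,2,0,4} = 3
G(23) = mex{3,2,0,1,0} = 4
G(24) = mex{4,3,1,2,1} = 0
G(25) = mex{0,4,2,0,2} = 1
Heap A: G(25) = 1.
Heap B: G(14) = 3.
Combined Grundy value = 1 ⊕ 3 = 2.
A winning move leaves total XOR = 0, i.e. changes one component's Grundy value g to g ⊕ X where X is the current total.
Heap A: need g' = 1⊕2 = 3. Options: 25−1→G=0, 25−2→G=4, 25−4→G=2, 25−6→G=0, 25−7→G=2. Hits: 0.
Heap B: need g' = 3⊕2 = 1. Options: 14−1→G=2, 14−2→G=1, 14−4→G=2, 14−6→G=0, 14−7→G=4. Hits: 1.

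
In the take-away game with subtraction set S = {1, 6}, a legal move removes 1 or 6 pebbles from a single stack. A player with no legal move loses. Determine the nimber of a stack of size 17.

1

G(0) = 0
G(1) = mex{0} = 1
G(2) = mex{1} = 0
G(3) = mex{0} = 1
G(4) = mex{1} = 0
G(5) = mex{0} = 1
G(6) = mex{1,0} = 2
G(7) = mex{2,1} = 0
G(8) = mex{0,0} = 1
G(9) = mex{1,1} = 0
G(10) = mex{0,0} = 1
G(11) = mex{1,1} = 0
G(12) = mex{0,2} = 1
G(13) = mex{1,0} = 2
G(14) = mex{2,1} = 0
G(15) = mex{0,0} = 1
G(16) = mex{1,1} = 0
G(17) = mex{0,0} = 1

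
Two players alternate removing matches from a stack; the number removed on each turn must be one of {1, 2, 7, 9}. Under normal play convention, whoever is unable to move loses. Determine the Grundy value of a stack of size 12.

G(0) = 0
G(1) = mex{0} = 1
G(2) = mex{1,0} = 2
G(3) = mex{2,1} = 0
G(4) = mex{0,2} = 1
G(5) = mex{1,0} = 2
G(6) = mex{2,1} = 0
G(7) = mex{0,2,0} = 1
G(8) = mex{1,0,1} = 2
G(9) = mex{2,1,2,0} = 3
G(10) = mex{3,2,0,1} = 4
G(11) = mex{4,3,1,2} = 0
G(12) = mex{0,4,2,0} = 1

1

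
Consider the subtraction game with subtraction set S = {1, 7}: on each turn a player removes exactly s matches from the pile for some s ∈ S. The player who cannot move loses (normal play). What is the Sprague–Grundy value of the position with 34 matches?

0

G(0) = 0
G(1) = mex{0} = 1
G(2) = mex{1} = 0
G(3) = mex{0} = 1
G(4) = mex{1} = 0
G(5) = mex{0} = 1
G(6) = mex{1} = 0
G(7) = mex{0,0} = 1
G(8) = mex{1,1} = 0
G(9) = mex{0,0} = 1
G(10) = mex{1,1} = 0
G(11) = mex{0,0} = 1
G(12) = mex{1,1} = 0
G(13) = mex{0,0} = 1
G(14) = mex{1,1} = 0
G(15) = mex{0,0} = 1
G(16) = mex{1,1} = 0
G(17) = mex{0,0} = 1
G(18) = mex{1,1} = 0
G(19) = mex{0,0} = 1
G(20) = mex{1,1} = 0
G(21) = mex{0,0} = 1
G(22) = mex{1,1} = 0
G(23) = mex{0,0} = 1
G(24) = mex{1,1} = 0
G(25) = mex{0,0} = 1
G(26) = mex{1,1} = 0
G(27) = mex{0,0} = 1
G(28) = mex{1,1} = 0
G(29) = mex{0,0} = 1
G(30) = mex{1,1} = 0
G(31) = mex{0,0} = 1
G(32) = mex{1,1} = 0
G(33) = mex{0,0} = 1
G(34) = mex{1,1} = 0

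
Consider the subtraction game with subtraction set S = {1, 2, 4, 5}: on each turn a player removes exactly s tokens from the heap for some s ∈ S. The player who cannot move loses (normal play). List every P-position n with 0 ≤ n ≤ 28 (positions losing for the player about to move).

0, 3, 6, 9, 12, 15, 18, 21, 24, 27

G(0) = 0
G(1) = mex{0} = 1
G(2) = mex{1,0} = 2
G(3) = mex{2,1} = 0
G(4) = mex{0,2,0} = 1
G(5) = mex{1,0,1,0} = 2
G(6) = mex{2,1,2,1} = 0
G(7) = mex{0,2,0,2} = 1
G(8) = mex{1,0,1,0} = 2
G(9) = mex{2,1,2,1} = 0
G(10) = mex{0,2,0,2} = 1
G(11) = mex{1,0,1,0} = 2
G(12) = mex{2,1,2,1} = 0
G(13) = mex{0,2,0,2} = 1
G(14) = mex{1,0,1,0} = 2
G(15) = mex{2,1,2,1} = 0
G(16) = mex{0,2,0,2} = 1
G(17) = mex{1,0,1,0} = 2
G(18) = mex{2,1,2,1} = 0
G(19) = mex{0,2,0,2} = 1
G(20) = mex{1,0,1,0} = 2
G(21) = mex{2,1,2,1} = 0
G(22) = mex{0,2,0,2} = 1
G(23) = mex{1,0,1,0} = 2
G(24) = mex{2,1,2,1} = 0
G(25) = mex{0,2,0,2} = 1
G(26) = mex{1,0,1,0} = 2
G(27) = mex{2,1,2,1} = 0
G(28) = mex{0,2,0,2} = 1
P-positions are exactly the n with G(n) = 0.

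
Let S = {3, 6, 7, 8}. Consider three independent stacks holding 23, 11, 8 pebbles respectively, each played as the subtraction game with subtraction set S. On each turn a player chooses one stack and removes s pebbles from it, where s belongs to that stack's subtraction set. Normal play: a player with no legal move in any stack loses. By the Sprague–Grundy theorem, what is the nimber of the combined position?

All stacks use S = {3, 6, 7, 8}:
G(0) = 0
G(1) = mex{} = 0
G(2) = mex{} = 0
G(3) = mex{0} = 1
G(4) = mex{0} = 1
G(5) = mex{0} = 1
G(6) = mex{1,0} = 2
G(7) = mex{1,0,0} = 2
G(8) = mex{1,0,0,0} = 2
G(9) = mex{2,1,0,0} = 3
G(10) = mex{2,1,1,0} = 3
G(11) = mex{2,1,1,1} = 0
G(12) = mex{3,2,1,1} = 0
G(13) = mex{3,2,2,1} = 0
G(14) = mex{0,2,2,2} = 1
G(15) = mex{0,3,2,2} = 1
G(16) = mex{0,3,3,2} = 1
G(17) = mex{1,0,3,3} = 2
G(18) = mex{1,0,0,3} = 2
G(19) = mex{1,0,0,0} = 2
G(20) = mex{2,1,0,0} = 3
G(21) = mex{2,1,1,0} = 3
G(22) = mex{2,1,1,1} = 0
G(23) = mex{3,2,1,1} = 0
Stack A: G(23) = 0.
Stack B: G(11) = 0.
Stack C: G(8) = 2.
Combined Grundy value = 0 ⊕ 0 ⊕ 2 = 2.

2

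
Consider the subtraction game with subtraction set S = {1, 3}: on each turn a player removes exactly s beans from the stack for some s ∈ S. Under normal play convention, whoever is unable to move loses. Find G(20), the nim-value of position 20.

G(0) = 0
G(1) = mex{0} = 1
G(2) = mex{1} = 0
G(3) = mex{0,0} = 1
G(4) = mex{1,1} = 0
G(5) = mex{0,0} = 1
G(6) = mex{1,1} = 0
G(7) = mex{0,0} = 1
G(8) = mex{1,1} = 0
G(9) = mex{0,0} = 1
G(10) = mex{1,1} = 0
G(11) = mex{0,0} = 1
G(12) = mex{1,1} = 0
G(13) = mex{0,0} = 1
G(14) = mex{1,1} = 0
G(15) = mex{0,0} = 1
G(16) = mex{1,1} = 0
G(17) = mex{0,0} = 1
G(18) = mex{1,1} = 0
G(19) = mex{0,0} = 1
G(20) = mex{1,1} = 0

0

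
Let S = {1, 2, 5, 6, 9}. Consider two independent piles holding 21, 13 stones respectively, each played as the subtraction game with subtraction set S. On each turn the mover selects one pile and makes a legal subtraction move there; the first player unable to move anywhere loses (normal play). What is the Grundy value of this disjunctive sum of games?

3

All piles use S = {1, 2, 5, 6, 9}:
n :  0  1  2  3  4  5  6  7  8  9 10 11 12 13 14 15 16 17 18 19 20 21
G :  0  1  2  0  1  2  3  0  1  2  0  1  2  3  0  1  2  0  1  2  3  0
Pile A: G(21) = 0.
Pile B: G(13) = 3.
Combined Grundy value = 0 ⊕ 3 = 3.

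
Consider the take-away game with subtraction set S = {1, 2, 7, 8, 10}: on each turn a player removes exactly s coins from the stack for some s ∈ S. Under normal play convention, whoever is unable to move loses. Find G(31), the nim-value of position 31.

1

G(0) = 0
G(1) = mex{0} = 1
G(2) = mex{1,0} = 2
G(3) = mex{2,1} = 0
G(4) = mex{0,2} = 1
G(5) = mex{1,0} = 2
G(6) = mex{2,1} = 0
G(7) = mex{0,2,0} = 1
G(8) = mex{1,0,1,0} = 2
G(9) = mex{2,1,2,1} = 0
G(10) = mex{0,2,0,2,0} = 1
G(11) = mex{1,0,1,0,1} = 2
G(12) = mex{2,1,2,1,2} = 0
G(13) = mex{0,2,0,2,0} = 1
G(14) = mex{1,0,1,0,1} = 2
G(15) = mex{2,1,2,1,2} = 0
G(16) = mex{0,2,0,2,0} = 1
G(17) = mex{1,0,1,0,1} = 2
G(18) = mex{2,1,2,1,2} = 0
G(19) = mex{0,2,0,2,0} = 1
G(20) = mex{1,0,1,0,1} = 2
G(21) = mex{2,1,2,1,2} = 0
G(22) = mex{0,2,0,2,0} = 1
G(23) = mex{1,0,1,0,1} = 2
G(24) = mex{2,1,2,1,2} = 0
G(25) = mex{0,2,0,2,0} = 1
G(26) = mex{1,0,1,0,1} = 2
G(27) = mex{2,1,2,1,2} = 0
G(28) = mex{0,2,0,2,0} = 1
G(29) = mex{1,0,1,0,1} = 2
G(30) = mex{2,1,2,1,2} = 0
G(31) = mex{0,2,0,2,0} = 1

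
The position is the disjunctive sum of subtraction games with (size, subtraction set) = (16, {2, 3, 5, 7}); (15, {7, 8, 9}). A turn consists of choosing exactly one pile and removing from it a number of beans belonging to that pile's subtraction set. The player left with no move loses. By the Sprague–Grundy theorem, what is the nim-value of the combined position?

1

Pile A, S = {2, 3, 5, 7}:
G(0) = 0
G(1) = mex{} = 0
G(2) = mex{0} = 1
G(3) = mex{0,0} = 1
G(4) = mex{1,0} = 2
G(5) = mex{1,1,0} = 2
G(6) = mex{2,1,0} = 3
G(7) = mex{2,2,1,0} = 3
G(8) = mex{3,2,1,0} = 4
G(9) = mex{3,3,2,1} = 0
G(10) = mex{4,3,2,1} = 0
G(11) = mex{0,4,3,2} = 1
G(12) = mex{0,0,3,2} = 1
G(13) = mex{1,0,4,3} = 2
G(14) = mex{1,1,0,3} = 2
G(15) = mex{2,1,0,4} = 3
G(16) = mex{2,2,1,0} = 3
G_A(16) = 3.
Pile B, S = {7, 8, 9}:
n :  0  1  2  3  4  5  6  7  8  9 10 11 12 13 14 15
G :  0  0  0  0  0  0  0  1  1  1  1  1  1  1  2  2
G_B(15) = 2.
Combined Grundy value = 3 ⊕ 2 = 1.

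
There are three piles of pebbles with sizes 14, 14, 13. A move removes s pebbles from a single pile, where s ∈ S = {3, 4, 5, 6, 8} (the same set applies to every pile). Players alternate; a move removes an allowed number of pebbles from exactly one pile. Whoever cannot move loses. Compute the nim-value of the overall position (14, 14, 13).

0

All piles use S = {3, 4, 5, 6, 8}:
n :  0  1  2  3  4  5  6  7  8  9 10 11 12 13 14
G :  0  0  0  1  1  1  2  2  2  3  3  0  0  0  1
Pile A: G(14) = 1.
Pile B: G(14) = 1.
Pile C: G(13) = 0.
Combined Grundy value = 1 ⊕ 1 ⊕ 0 = 0.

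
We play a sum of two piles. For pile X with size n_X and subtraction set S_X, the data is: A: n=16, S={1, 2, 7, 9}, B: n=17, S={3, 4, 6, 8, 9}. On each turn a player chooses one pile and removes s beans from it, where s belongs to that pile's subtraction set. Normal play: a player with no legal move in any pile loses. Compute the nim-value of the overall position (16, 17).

3

Pile A, S = {1, 2, 7, 9}:
n :  0  1  2  3  4  5  6  7  8  9 10 11 12 13 14 15 16
G :  0  1  2  0  1  2  0  1  2  3  4  0  1  2  0  1  2
G_A(16) = 2.
Pile B, S = {3, 4, 6, 8, 9}:
G(0) = 0
G(1) = mex{} = 0
G(2) = mex{} = 0
G(3) = mex{0} = 1
G(4) = mex{0,0} = 1
G(5) = mex{0,0} = 1
G(6) = mex{1,0,0} = 2
G(7) = mex{1,1,0} = 2
G(8) = mex{1,1,0,0} = 2
G(9) = mex{2,1,1,0,0} = 3
G(10) = mex{2,2,1,0,0} = 3
G(11) = mex{2,2,1,1,0} = 3
G(12) = mex{3,2,2,1,1} = 0
G(13) = mex{3,3,2,1,1} = 0
G(14) = mex{3,3,2,2,1} = 0
G(15) = mex{0,3,3,2,2} = 1
G(16) = mex{0,0,3,2,2} = 1
G(17) = mex{0,0,3,3,2} = 1
G_B(17) = 1.
Combined Grundy value = 2 ⊕ 1 = 3.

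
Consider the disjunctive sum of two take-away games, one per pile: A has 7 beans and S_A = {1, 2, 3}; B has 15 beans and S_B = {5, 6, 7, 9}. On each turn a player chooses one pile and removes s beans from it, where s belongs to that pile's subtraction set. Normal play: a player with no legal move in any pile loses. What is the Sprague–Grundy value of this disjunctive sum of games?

Pile A, S = {1, 2, 3}:
G(0) = 0
G(1) = mex{0} = 1
G(2) = mex{1,0} = 2
G(3) = mex{2,1,0} = 3
G(4) = mex{3,2,1} = 0
G(5) = mex{0,3,2} = 1
G(6) = mex{1,0,3} = 2
G(7) = mex{2,1,0} = 3
G_A(7) = 3.
Pile B, S = {5, 6, 7, 9}:
G(0) = 0
G(1) = mex{} = 0
G(2) = mex{} = 0
G(3) = mex{} = 0
G(4) = mex{} = 0
G(5) = mex{0} = 1
G(6) = mex{0,0} = 1
G(7) = mex{0,0,0} = 1
G(8) = mex{0,0,0} = 1
G(9) = mex{0,0,0,0} = 1
G(10) = mex{1,0,0,0} = 2
G(11) = mex{1,1,0,0} = 2
G(12) = mex{1,1,1,0} = 2
G(13) = mex{1,1,1,0} = 2
G(14) = mex{1,1,1,1} = 0
G(15) = mex{2,1,1,1} = 0
G_B(15) = 0.
Combined Grundy value = 3 ⊕ 0 = 3.

3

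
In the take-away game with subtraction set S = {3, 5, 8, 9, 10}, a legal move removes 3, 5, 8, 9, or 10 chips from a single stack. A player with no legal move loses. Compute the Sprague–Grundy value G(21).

2

n :  0  1  2  3  4  5  6  7  8  9 10 11 12 13 14 15 16 17 18 19 20 21
G :  0  0  0  1  1  1  2  2  2  3  3  3  4  0  0  0  1  1  1  2  2  2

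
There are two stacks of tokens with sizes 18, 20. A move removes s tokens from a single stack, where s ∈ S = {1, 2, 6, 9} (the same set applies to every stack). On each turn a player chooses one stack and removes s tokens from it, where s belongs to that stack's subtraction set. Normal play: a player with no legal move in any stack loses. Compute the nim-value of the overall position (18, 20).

All stacks use S = {1, 2, 6, 9}:
n :  0  1  2  3  4  5  6  7  8  9 10 11 12 13 14 15 16 17 18 19 20
G :  0  1  2  0  1  2  3  0  1  2  0  1  2  3  0  1  2  0  1  2  3
Stack A: G(18) = 1.
Stack B: G(20) = 3.
Combined Grundy value = 1 ⊕ 3 = 2.

2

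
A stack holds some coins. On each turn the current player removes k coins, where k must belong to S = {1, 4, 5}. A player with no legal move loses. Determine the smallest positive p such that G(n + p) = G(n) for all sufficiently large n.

n :  0  1  2  3  4  5  6  7  8  9 10 11 12 13 14 15 16 17
G :  0  1  0  1  2  3  2  3  0  1  0  1  2  3  2  3  0  1
G(n+8) = G(n) holds for n = 0,…,4 (a full window of length max(S) = 5), so the sequence is purely periodic with period 8.

8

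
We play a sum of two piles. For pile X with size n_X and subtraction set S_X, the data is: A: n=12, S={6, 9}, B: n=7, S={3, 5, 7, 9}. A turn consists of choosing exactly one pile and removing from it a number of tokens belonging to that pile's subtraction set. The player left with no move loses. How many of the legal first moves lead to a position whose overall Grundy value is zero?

0

Pile A, S = {6, 9}:
G(0) = 0
G(1) = mex{} = 0
G(2) = mex{} = 0
G(3) = mex{} = 0
G(4) = mex{} = 0
G(5) = mex{} = 0
G(6) = mex{0} = 1
G(7) = mex{0} = 1
G(8) = mex{0} = 1
G(9) = mex{0,0} = 1
G(10) = mex{0,0} = 1
G(11) = mex{0,0} = 1
G(12) = mex{1,0} = 2
G_A(12) = 2.
Pile B, S = {3, 5, 7, 9}:
G(0) = 0
G(1) = mex{} = 0
G(2) = mex{} = 0
G(3) = mex{0} = 1
G(4) = mex{0} = 1
G(5) = mex{0,0} = 1
G(6) = mex{1,0} = 2
G(7) = mex{1,0,0} = 2
G_B(7) = 2.
Combined Grundy value = 2 ⊕ 2 = 0.
A winning move leaves total XOR = 0, i.e. changes one component's Grundy value g to g ⊕ X where X is the current total.
Pile A: target g' = 2⊕0 = 2, but every legal move changes the Grundy value (mex property), so 0 moves.
Pile B: target g' = 2⊕0 = 2, but every legal move changes the Grundy value (mex property), so 0 moves.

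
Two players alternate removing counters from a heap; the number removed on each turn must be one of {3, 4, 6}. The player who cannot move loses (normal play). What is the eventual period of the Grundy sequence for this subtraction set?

9

G(0) = 0
G(1) = mex{} = 0
G(2) = mex{} = 0
G(3) = mex{0} = 1
G(4) = mex{0,0} = 1
G(5) = mex{0,0} = 1
G(6) = mex{1,0,0} = 2
G(7) = mex{1,1,0} = 2
G(8) = mex{1,1,0} = 2
G(9) = mex{2,1,1} = 0
G(10) = mex{2,2,1} = 0
G(11) = mex{2,2,1} = 0
G(12) = mex{0,2,2} = 1
G(13) = mex{0,0,2} = 1
G(14) = mex{0,0,2} = 1
G(15) = mex{1,0,0} = 2
G(16) = mex{1,1,0} = 2
G(17) = mex{1,1,0} = 2
G(18) = mex{2,1,1} = 0
G(19) = mex{2,2,1} = 0
G(n+9) = G(n) holds for n = 0,…,5 (a full window of length max(S) = 6), so the sequence is purely periodic with period 9.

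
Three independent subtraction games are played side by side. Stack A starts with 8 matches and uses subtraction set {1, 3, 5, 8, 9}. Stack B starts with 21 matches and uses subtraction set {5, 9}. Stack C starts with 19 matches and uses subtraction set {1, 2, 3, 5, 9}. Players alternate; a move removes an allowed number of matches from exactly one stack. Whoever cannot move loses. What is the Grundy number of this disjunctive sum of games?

Stack A, S = {1, 3, 5, 8, 9}:
n : 0 1 2 3 4 5 6 7 8
G : 0 1 0 1 0 1 0 1 2
G_A(8) = 2.
Stack B, S = {5, 9}:
n :  0  1  2  3  4  5  6  7  8  9 10 11 12 13 14 15 16 17 18 19 20 21
G :  0  0  0  0  0  1  1  1  1  1  2  2  2  2  0  0  0  0  0  1  1  1
G_B(21) = 1.
Stack C, S = {1, 2, 3, 5, 9}:
n :  0  1  2  3  4  5  6  7  8  9 10 11 12 13 14 15 16 17 18 19
G :  0  1  2  3  0  1  2  3  0  1  2  3  0  1  2  3  0  1  2  3
G_C(19) = 3.
Combined Grundy value = 2 ⊕ 1 ⊕ 3 = 0.

0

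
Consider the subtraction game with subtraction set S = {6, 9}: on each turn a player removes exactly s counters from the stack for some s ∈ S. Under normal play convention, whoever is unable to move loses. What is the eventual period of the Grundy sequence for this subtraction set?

n :  0  1  2  3  4  5  6  7  8  9 10 11 12 13 14 15 16 17 18 19 20 21 22 23 24 25 26 27 28 29 30 31
G :  0  0  0  0  0  0  1  1  1  1  1  1  2  2  2  0  0  0  0  0  0  1  1  1  1  1  1  2  2  2  0  0
G(n+15) = G(n) holds for n = 0,…,8 (a full window of length max(S) = 9), so the sequence is purely periodic with period 15.

15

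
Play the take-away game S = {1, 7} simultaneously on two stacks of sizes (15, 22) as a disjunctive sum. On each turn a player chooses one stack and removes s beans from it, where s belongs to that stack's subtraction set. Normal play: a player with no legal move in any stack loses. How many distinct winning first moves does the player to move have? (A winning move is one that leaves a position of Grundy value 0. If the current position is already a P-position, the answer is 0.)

4

All stacks use S = {1, 7}:
G(0) = 0
G(1) = mex{0} = 1
G(2) = mex{1} = 0
G(3) = mex{0} = 1
G(4) = mex{1} = 0
G(5) = mex{0} = 1
G(6) = mex{1} = 0
G(7) = mex{0,0} = 1
G(8) = mex{1,1} = 0
G(9) = mex{0,0} = 1
G(10) = mex{1,1} = 0
G(11) = mex{0,0} = 1
G(12) = mex{1,1} = 0
G(13) = mex{0,0} = 1
G(14) = mex{1,1} = 0
G(15) = mex{0,0} = 1
G(16) = mex{1,1} = 0
G(17) = mex{0,0} = 1
G(18) = mex{1,1} = 0
G(19) = mex{0,0} = 1
G(20) = mex{1,1} = 0
G(21) = mex{0,0} = 1
G(22) = mex{1,1} = 0
Stack A: G(15) = 1.
Stack B: G(22) = 0.
Combined Grundy value = 1 ⊕ 0 = 1.
A winning move leaves total XOR = 0, i.e. changes one component's Grundy value g to g ⊕ X where X is the current total.
Stack A: need g' = 1⊕1 = 0. Options: 15−1→G=0, 15−7→G=0. Hits: 2.
Stack B: need g' = 0⊕1 = 1. Options: 22−1→G=1, 22−7→G=1. Hits: 2.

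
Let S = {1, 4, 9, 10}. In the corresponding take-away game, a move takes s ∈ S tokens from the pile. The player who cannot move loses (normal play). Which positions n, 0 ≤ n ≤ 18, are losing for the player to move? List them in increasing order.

G(0) = 0
G(1) = mex{0} = 1
G(2) = mex{1} = 0
G(3) = mex{0} = 1
G(4) = mex{1,0} = 2
G(5) = mex{2,1} = 0
G(6) = mex{0,0} = 1
G(7) = mex{1,1} = 0
G(8) = mex{0,2} = 1
G(9) = mex{1,0,0} = 2
G(10) = mex{2,1,1,0} = 3
G(11) = mex{3,0,0,1} = 2
G(12) = mex{2,1,1,0} = 3
G(13) = mex{3,2,2,1} = 0
G(14) = mex{0,3,0,2} = 1
G(15) = mex{1,2,1,0} = 3
G(16) = mex{3,3,0,1} = 2
G(17) = mex{2,0,1,0} = 3
G(18) = mex{3,1,2,1} = 0
P-positions are exactly the n with G(n) = 0.

0, 2, 5, 7, 13, 18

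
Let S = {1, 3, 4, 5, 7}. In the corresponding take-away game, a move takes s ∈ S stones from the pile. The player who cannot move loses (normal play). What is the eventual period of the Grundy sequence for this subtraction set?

8

G(0) = 0
G(1) = mex{0} = 1
G(2) = mex{1} = 0
G(3) = mex{0,0} = 1
G(4) = mex{1,1,0} = 2
G(5) = mex{2,0,1,0} = 3
G(6) = mex{3,1,0,1} = 2
G(7) = mex{2,2,1,0,0} = 3
G(8) = mex{3,3,2,1,1} = 0
G(9) = mex{0,2,3,2,0} = 1
G(10) = mex{1,3,2,3,1} = 0
G(11) = mex{0,0,3,2,2} = 1
G(12) = mex{1,1,0,3,3} = 2
G(13) = mex{2,0,1,0,2} = 3
G(14) = mex{3,1,0,1,3} = 2
G(15) = mex{2,2,1,0,0} = 3
G(16) = mex{3,3,2,1,1} = 0
G(17) = mex{0,2,3,2,0} = 1
G(n+8) = G(n) holds for n = 0,…,6 (a full window of length max(S) = 7), so the sequence is purely periodic with period 8.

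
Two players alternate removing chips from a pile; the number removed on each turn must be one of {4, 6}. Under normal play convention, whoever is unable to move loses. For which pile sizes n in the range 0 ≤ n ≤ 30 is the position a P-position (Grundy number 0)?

G(0) = 0
G(1) = mex{} = 0
G(2) = mex{} = 0
G(3) = mex{} = 0
G(4) = mex{0} = 1
G(5) = mex{0} = 1
G(6) = mex{0,0} = 1
G(7) = mex{0,0} = 1
G(8) = mex{1,0} = 2
G(9) = mex{1,0} = 2
G(10) = mex{1,1} = 0
G(11) = mex{1,1} = 0
G(12) = mex{2,1} = 0
G(13) = mex{2,1} = 0
G(14) = mex{0,2} = 1
G(15) = mex{0,2} = 1
G(16) = mex{0,0} = 1
G(17) = mex{0,0} = 1
G(18) = mex{1,0} = 2
G(19) = mex{1,0} = 2
G(20) = mex{1,1} = 0
G(21) = mex{1,1} = 0
G(22) = mex{2,1} = 0
G(23) = mex{2,1} = 0
G(24) = mex{0,2} = 1
G(25) = mex{0,2} = 1
G(26) = mex{0,0} = 1
G(27) = mex{0,0} = 1
G(28) = mex{1,0} = 2
G(29) = mex{1,0} = 2
G(30) = mex{1,1} = 0
P-positions are exactly the n with G(n) = 0.

0, 1, 2, 3, 10, 11, 12, 13, 20, 21, 22, 23, 30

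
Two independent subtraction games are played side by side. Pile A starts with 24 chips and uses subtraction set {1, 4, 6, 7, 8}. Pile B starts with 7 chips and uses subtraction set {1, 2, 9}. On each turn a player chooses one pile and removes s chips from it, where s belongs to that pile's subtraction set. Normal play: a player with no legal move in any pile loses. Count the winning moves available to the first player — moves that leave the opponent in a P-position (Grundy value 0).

Pile A, S = {1, 4, 6, 7, 8}:
n :  0  1  2  3  4  5  6  7  8  9 10 11 12 13 14 15 16 17 18 19 20 21 22 23 24
G :  0  1  0  1  2  0  1  2  3  2  3  4  5  3  0  1  0  1  2  0  1  2  3  2  3
G_A(24) = 3.
Pile B, S = {1, 2, 9}:
G(0) = 0
G(1) = mex{0} = 1
G(2) = mex{1,0} = 2
G(3) = mex{2,1} = 0
G(4) = mex{0,2} = 1
G(5) = mex{1,0} = 2
G(6) = mex{2,1} = 0
G(7) = mex{0,2} = 1
G_B(7) = 1.
Combined Grundy value = 3 ⊕ 1 = 2.
A winning move leaves total XOR = 0, i.e. changes one component's Grundy value g to g ⊕ X where X is the current total.
Pile A: need g' = 3⊕2 = 1. Options: 24−1→G=2, 24−4→G=1, 24−6→G=2, 24−7→G=1, 24−8→G=0. Hits: 2.
Pile B: need g' = 1⊕2 = 3. Options: 7−1→G=0, 7−2→G=2. Hits: 0.

2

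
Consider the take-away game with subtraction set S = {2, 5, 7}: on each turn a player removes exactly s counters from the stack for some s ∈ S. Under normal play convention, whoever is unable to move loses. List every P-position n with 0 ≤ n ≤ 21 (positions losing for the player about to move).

0, 1, 4, 10, 13, 14

n :  0  1  2  3  4  5  6  7  8  9 10 11 12 13 14 15 16 17 18 19 20 21
G :  0  0  1  1  0  2  1  3  2  2  0  3  1  0  0  1  1  2  2  3  3  2
P-positions are exactly the n with G(n) = 0.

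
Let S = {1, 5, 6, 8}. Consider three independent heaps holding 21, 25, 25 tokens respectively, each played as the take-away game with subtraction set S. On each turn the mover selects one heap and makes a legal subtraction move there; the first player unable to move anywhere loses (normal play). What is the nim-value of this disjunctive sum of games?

2

All heaps use S = {1, 5, 6, 8}:
n :  0  1  2  3  4  5  6  7  8  9 10 11 12 13 14 15 16 17 18 19 20 21 22 23 24 25
G :  0  1  0  1  0  1  2  3  2  3  2  0  1  0  1  0  1  2  3  2  3  2  0  1  0  1
Heap A: G(21) = 2.
Heap B: G(25) = 1.
Heap C: G(25) = 1.
Combined Grundy value = 2 ⊕ 1 ⊕ 1 = 2.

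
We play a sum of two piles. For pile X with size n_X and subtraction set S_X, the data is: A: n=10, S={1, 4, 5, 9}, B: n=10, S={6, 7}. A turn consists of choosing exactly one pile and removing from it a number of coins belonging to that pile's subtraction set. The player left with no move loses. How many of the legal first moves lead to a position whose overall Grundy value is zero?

Pile A, S = {1, 4, 5, 9}:
G(0) = 0
G(1) = mex{0} = 1
G(2) = mex{1} = 0
G(3) = mex{0} = 1
G(4) = mex{1,0} = 2
G(5) = mex{2,1,0} = 3
G(6) = mex{3,0,1} = 2
G(7) = mex{2,1,0} = 3
G(8) = mex{3,2,1} = 0
G(9) = mex{0,3,2,0} = 1
G(10) = mex{1,2,3,1} = 0
G_A(10) = 0.
Pile B, S = {6, 7}:
n :  0  1  2  3  4  5  6  7  8  9 10
G :  0  0  0  0  0  0  1  1  1  1  1
G_B(10) = 1.
Combined Grundy value = 0 ⊕ 1 = 1.
A winning move leaves total XOR = 0, i.e. changes one component's Grundy value g to g ⊕ X where X is the current total.
Pile A: need g' = 0⊕1 = 1. Options: 10−1→G=1, 10−4→G=2, 10−5→G=3, 10−9→G=1. Hits: 2.
Pile B: need g' = 1⊕1 = 0. Options: 10−6→G=0, 10−7→G=0. Hits: 2.

4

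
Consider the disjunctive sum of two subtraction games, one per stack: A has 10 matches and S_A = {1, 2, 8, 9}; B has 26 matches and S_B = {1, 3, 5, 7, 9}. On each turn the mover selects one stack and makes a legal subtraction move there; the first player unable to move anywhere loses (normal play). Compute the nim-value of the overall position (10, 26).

Stack A, S = {1, 2, 8, 9}:
n :  0  1  2  3  4  5  6  7  8  9 10
G :  0  1  2  0  1  2  0  1  2  3  0
G_A(10) = 0.
Stack B, S = {1, 3, 5, 7, 9}:
G(0) = 0
G(1) = mex{0} = 1
G(2) = mex{1} = 0
G(3) = mex{0,0} = 1
G(4) = mex{1,1} = 0
G(5) = mex{0,0,0} = 1
G(6) = mex{1,1,1} = 0
G(7) = mex{0,0,0,0} = 1
G(8) = mex{1,1,1,1} = 0
G(9) = mex{0,0,0,0,0} = 1
G(10) = mex{1,1,1,1,1} = 0
G(11) = mex{0,0,0,0,0} = 1
G(12) = mex{1,1,1,1,1} = 0
G(13) = mex{0,0,0,0,0} = 1
G(14) = mex{1,1,1,1,1} = 0
G(15) = mex{0,0,0,0,0} = 1
G(16) = mex{1,1,1,1,1} = 0
G(17) = mex{0,0,0,0,0} = 1
G(18) = mex{1,1,1,1,1} = 0
G(19) = mex{0,0,0,0,0} = 1
G(20) = mex{1,1,1,1,1} = 0
G(21) = mex{0,0,0,0,0} = 1
G(22) = mex{1,1,1,1,1} = 0
G(23) = mex{0,0,0,0,0} = 1
G(24) = mex{1,1,1,1,1} = 0
G(25) = mex{0,0,0,0,0} = 1
G(26) = mex{1,1,1,1,1} = 0
G_B(26) = 0.
Combined Grundy value = 0 ⊕ 0 = 0.

0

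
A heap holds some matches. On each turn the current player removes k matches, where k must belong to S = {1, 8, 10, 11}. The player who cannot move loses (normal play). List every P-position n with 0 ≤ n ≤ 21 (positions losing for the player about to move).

0, 2, 4, 6, 9, 18, 21

n :  0  1  2  3  4  5  6  7  8  9 10 11 12 13 14 15 16 17 18 19 20 21
G :  0  1  0  1  0  1  0  1  2  0  1  2  3  2  3  2  3  2  0  1  2  0
P-positions are exactly the n with G(n) = 0.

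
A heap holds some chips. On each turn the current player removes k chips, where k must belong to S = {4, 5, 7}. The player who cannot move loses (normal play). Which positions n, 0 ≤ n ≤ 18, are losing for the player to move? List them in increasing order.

n :  0  1  2  3  4  5  6  7  8  9 10 11 12 13 14 15 16 17 18
G :  0  0  0  0  1  1  1  1  2  2  2  0  0  0  0  1  1  1  1
P-positions are exactly the n with G(n) = 0.

0, 1, 2, 3, 11, 12, 13, 14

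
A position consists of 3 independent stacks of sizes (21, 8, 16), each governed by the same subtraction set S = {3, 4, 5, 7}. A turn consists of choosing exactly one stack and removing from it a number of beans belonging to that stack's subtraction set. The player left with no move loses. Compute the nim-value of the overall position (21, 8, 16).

All stacks use S = {3, 4, 5, 7}:
n :  0  1  2  3  4  5  6  7  8  9 10 11 12 13 14 15 16 17 18 19 20 21
G :  0  0  0  1  1  1  2  2  2  3  0  0  0  1  1  1  2  2  2  3  0  0
Stack A: G(21) = 0.
Stack B: G(8) = 2.
Stack C: G(16) = 2.
Combined Grundy value = 0 ⊕ 2 ⊕ 2 = 0.

0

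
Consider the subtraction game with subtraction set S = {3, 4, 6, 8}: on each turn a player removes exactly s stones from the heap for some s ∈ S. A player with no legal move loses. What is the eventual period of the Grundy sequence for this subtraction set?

11

n :  0  1  2  3  4  5  6  7  8  9 10 11 12 13 14 15 16 17 18 19 20 21 22 23
G :  0  0  0  1  1  1  2  2  2  3  3  0  0  0  1  1  1  2  2  2  3  3  0  0
G(n+11) = G(n) holds for n = 0,…,7 (a full window of length max(S) = 8), so the sequence is purely periodic with period 11.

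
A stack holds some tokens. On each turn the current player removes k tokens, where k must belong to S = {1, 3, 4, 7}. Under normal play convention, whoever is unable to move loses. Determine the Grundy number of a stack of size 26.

0

n :  0  1  2  3  4  5  6  7  8  9 10 11 12 13 14 15 16 17 18 19 20 21 22 23 24 25 26
G :  0  1  0  1  2  3  2  3  0  1  0  1  2  3  2  3  0  1  0  1  2  3  2  3  0  1  0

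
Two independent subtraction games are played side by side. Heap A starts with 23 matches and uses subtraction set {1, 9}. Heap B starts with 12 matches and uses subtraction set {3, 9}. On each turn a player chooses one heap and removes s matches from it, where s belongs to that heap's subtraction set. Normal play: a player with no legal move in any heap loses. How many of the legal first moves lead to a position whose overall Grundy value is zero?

Heap A, S = {1, 9}:
n :  0  1  2  3  4  5  6  7  8  9 10 11 12 13 14 15 16 17 18 19 20 21 22 23
G :  0  1  0  1  0  1  0  1  0  1  0  1  0  1  0  1  0  1  0  1  0  1  0  1
G_A(23) = 1.
Heap B, S = {3, 9}:
n :  0  1  2  3  4  5  6  7  8  9 10 11 12
G :  0  0  0  1  1  1  0  0  0  1  1  1  0
G_B(12) = 0.
Combined Grundy value = 1 ⊕ 0 = 1.
A winning move leaves total XOR = 0, i.e. changes one component's Grundy value g to g ⊕ X where X is the current total.
Heap A: need g' = 1⊕1 = 0. Options: 23−1→G=0, 23−9→G=0. Hits: 2.
Heap B: need g' = 0⊕1 = 1. Options: 12−3→G=1, 12−9→G=1. Hits: 2.

4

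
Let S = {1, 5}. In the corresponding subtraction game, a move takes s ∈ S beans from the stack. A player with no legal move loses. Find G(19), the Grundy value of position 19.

1

n :  0  1  2  3  4  5  6  7  8  9 10 11 12 13 14 15 16 17 18 19
G :  0  1  0  1  0  1  0  1  0  1  0  1  0  1  0  1  0  1  0  1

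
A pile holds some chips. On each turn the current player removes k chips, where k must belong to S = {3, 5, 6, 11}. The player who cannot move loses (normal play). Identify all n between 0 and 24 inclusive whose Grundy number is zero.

0, 1, 2, 9, 10, 17, 18, 19

G(0) = 0
G(1) = mex{} = 0
G(2) = mex{} = 0
G(3) = mex{0} = 1
G(4) = mex{0} = 1
G(5) = mex{0,0} = 1
G(6) = mex{1,0,0} = 2
G(7) = mex{1,0,0} = 2
G(8) = mex{1,1,0} = 2
G(9) = mex{2,1,1} = 0
G(10) = mex{2,1,1} = 0
G(11) = mex{2,2,1,0} = 3
G(12) = mex{0,2,2,0} = 1
G(13) = mex{0,2,2,0} = 1
G(14) = mex{3,0,2,1} = 4
G(15) = mex{1,0,0,1} = 2
G(16) = mex{1,3,0,1} = 2
G(17) = mex{4,1,3,2} = 0
G(18) = mex{2,1,1,2} = 0
G(19) = mex{2,4,1,2} = 0
G(20) = mex{0,2,4,0} = 1
G(21) = mex{0,2,2,0} = 1
G(22) = mex{0,0,2,3} = 1
G(23) = mex{1,0,0,1} = 2
G(24) = mex{1,0,0,1} = 2
P-positions are exactly the n with G(n) = 0.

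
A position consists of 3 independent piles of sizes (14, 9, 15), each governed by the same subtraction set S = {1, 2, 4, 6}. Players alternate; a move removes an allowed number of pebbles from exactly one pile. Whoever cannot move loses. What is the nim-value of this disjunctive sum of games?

6

All piles use S = {1, 2, 4, 6}:
G(0) = 0
G(1) = mex{0} = 1
G(2) = mex{1,0} = 2
G(3) = mex{2,1} = 0
G(4) = mex{0,2,0} = 1
G(5) = mex{1,0,1} = 2
G(6) = mex{2,1,2,0} = 3
G(7) = mex{3,2,0,1} = 4
G(8) = mex{4,3,1,2} = 0
G(9) = mex{0,4,2,0} = 1
G(10) = mex{1,0,3,1} = 2
G(11) = mex{2,1,4,2} = 0
G(12) = mex{0,2,0,3} = 1
G(13) = mex{1,0,1,4} = 2
G(14) = mex{2,1,2,0} = 3
G(15) = mex{3,2,0,1} = 4
Pile A: G(14) = 3.
Pile B: G(9) = 1.
Pile C: G(15) = 4.
Combined Grundy value = 3 ⊕ 1 ⊕ 4 = 6.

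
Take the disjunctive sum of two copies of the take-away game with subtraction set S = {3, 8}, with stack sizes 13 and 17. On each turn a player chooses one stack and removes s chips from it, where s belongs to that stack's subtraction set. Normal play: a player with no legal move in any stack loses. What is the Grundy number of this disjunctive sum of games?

0

All stacks use S = {3, 8}:
G(0) = 0
G(1) = mex{} = 0
G(2) = mex{} = 0
G(3) = mex{0} = 1
G(4) = mex{0} = 1
G(5) = mex{0} = 1
G(6) = mex{1} = 0
G(7) = mex{1} = 0
G(8) = mex{1,0} = 2
G(9) = mex{0,0} = 1
G(10) = mex{0,0} = 1
G(11) = mex{2,1} = 0
G(12) = mex{1,1} = 0
G(13) = mex{1,1} = 0
G(14) = mex{0,0} = 1
G(15) = mex{0,0} = 1
G(16) = mex{0,2} = 1
G(17) = mex{1,1} = 0
Stack A: G(13) = 0.
Stack B: G(17) = 0.
Combined Grundy value = 0 ⊕ 0 = 0.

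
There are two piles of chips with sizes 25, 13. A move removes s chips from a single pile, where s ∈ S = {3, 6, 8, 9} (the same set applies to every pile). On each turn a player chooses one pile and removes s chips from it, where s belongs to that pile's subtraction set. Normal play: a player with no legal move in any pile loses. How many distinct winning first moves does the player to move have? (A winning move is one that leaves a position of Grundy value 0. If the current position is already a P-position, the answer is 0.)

All piles use S = {3, 6, 8, 9}:
G(0) = 0
G(1) = mex{} = 0
G(2) = mex{} = 0
G(3) = mex{0} = 1
G(4) = mex{0} = 1
G(5) = mex{0} = 1
G(6) = mex{1,0} = 2
G(7) = mex{1,0} = 2
G(8) = mex{1,0,0} = 2
G(9) = mex{2,1,0,0} = 3
G(10) = mex{2,1,0,0} = 3
G(11) = mex{2,1,1,0} = 3
G(12) = mex{3,2,1,1} = 0
G(13) = mex{3,2,1,1} = 0
G(14) = mex{3,2,2,1} = 0
G(15) = mex{0,3,2,2} = 1
G(16) = mex{0,3,2,2} = 1
G(17) = mex{0,3,3,2} = 1
G(18) = mex{1,0,3,3} = 2
G(19) = mex{1,0,3,3} = 2
G(20) = mex{1,0,0,3} = 2
G(21) = mex{2,1,0,0} = 3
G(22) = mex{2,1,0,0} = 3
G(23) = mex{2,1,1,0} = 3
G(24) = mex{3,2,1,1} = 0
G(25) = mex{3,2,1,1} = 0
Pile A: G(25) = 0.
Pile B: G(13) = 0.
Combined Grundy value = 0 ⊕ 0 = 0.
A winning move leaves total XOR = 0, i.e. changes one component's Grundy value g to g ⊕ X where X is the current total.
Pile A: target g' = 0⊕0 = 0, but every legal move changes the Grundy value (mex property), so 0 moves.
Pile B: target g' = 0⊕0 = 0, but every legal move changes the Grundy value (mex property), so 0 moves.

0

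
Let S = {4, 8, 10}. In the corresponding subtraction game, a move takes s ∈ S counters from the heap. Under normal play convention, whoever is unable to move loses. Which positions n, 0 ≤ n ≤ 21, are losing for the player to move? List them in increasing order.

0, 1, 2, 3, 14, 15, 16, 17

G(0) = 0
G(1) = mex{} = 0
G(2) = mex{} = 0
G(3) = mex{} = 0
G(4) = mex{0} = 1
G(5) = mex{0} = 1
G(6) = mex{0} = 1
G(7) = mex{0} = 1
G(8) = mex{1,0} = 2
G(9) = mex{1,0} = 2
G(10) = mex{1,0,0} = 2
G(11) = mex{1,0,0} = 2
G(12) = mex{2,1,0} = 3
G(13) = mex{2,1,0} = 3
G(14) = mex{2,1,1} = 0
G(15) = mex{2,1,1} = 0
G(16) = mex{3,2,1} = 0
G(17) = mex{3,2,1} = 0
G(18) = mex{0,2,2} = 1
G(19) = mex{0,2,2} = 1
G(20) = mex{0,3,2} = 1
G(21) = mex{0,3,2} = 1
P-positions are exactly the n with G(n) = 0.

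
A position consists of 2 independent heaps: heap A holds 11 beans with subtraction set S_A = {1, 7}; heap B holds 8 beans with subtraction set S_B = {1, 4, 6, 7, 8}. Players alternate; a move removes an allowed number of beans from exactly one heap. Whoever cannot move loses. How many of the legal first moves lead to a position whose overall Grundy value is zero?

Heap A, S = {1, 7}:
G(0) = 0
G(1) = mex{0} = 1
G(2) = mex{1} = 0
G(3) = mex{0} = 1
G(4) = mex{1} = 0
G(5) = mex{0} = 1
G(6) = mex{1} = 0
G(7) = mex{0,0} = 1
G(8) = mex{1,1} = 0
G(9) = mex{0,0} = 1
G(10) = mex{1,1} = 0
G(11) = mex{0,0} = 1
G_A(11) = 1.
Heap B, S = {1, 4, 6, 7, 8}:
G(0) = 0
G(1) = mex{0} = 1
G(2) = mex{1} = 0
G(3) = mex{0} = 1
G(4) = mex{1,0} = 2
G(5) = mex{2,1} = 0
G(6) = mex{0,0,0} = 1
G(7) = mex{1,1,1,0} = 2
G(8) = mex{2,2,0,1,0} = 3
G_B(8) = 3.
Combined Grundy value = 1 ⊕ 3 = 2.
A winning move leaves total XOR = 0, i.e. changes one component's Grundy value g to g ⊕ X where X is the current total.
Heap A: need g' = 1⊕2 = 3. Options: 11−1→G=0, 11−7→G=0. Hits: 0.
Heap B: need g' = 3⊕2 = 1. Options: 8−1→G=2, 8−4→G=2, 8−6→G=0, 8−7→G=1, 8−8→G=0. Hits: 1.

1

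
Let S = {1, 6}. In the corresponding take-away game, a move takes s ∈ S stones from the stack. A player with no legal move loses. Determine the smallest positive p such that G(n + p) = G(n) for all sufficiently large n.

7

n :  0  1  2  3  4  5  6  7  8  9 10 11 12 13 14 15
G :  0  1  0  1  0  1  2  0  1  0  1  0  1  2  0  1
G(n+7) = G(n) holds for n = 0,…,5 (a full window of length max(S) = 6), so the sequence is purely periodic with period 7.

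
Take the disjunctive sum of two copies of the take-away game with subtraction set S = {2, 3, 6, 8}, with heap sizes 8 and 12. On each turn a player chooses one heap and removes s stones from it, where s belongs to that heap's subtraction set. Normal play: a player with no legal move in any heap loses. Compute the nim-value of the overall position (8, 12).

3

All heaps use S = {2, 3, 6, 8}:
n :  0  1  2  3  4  5  6  7  8  9 10 11 12
G :  0  0  1  1  2  0  3  1  2  2  0  3  1
Heap A: G(8) = 2.
Heap B: G(12) = 1.
Combined Grundy value = 2 ⊕ 1 = 3.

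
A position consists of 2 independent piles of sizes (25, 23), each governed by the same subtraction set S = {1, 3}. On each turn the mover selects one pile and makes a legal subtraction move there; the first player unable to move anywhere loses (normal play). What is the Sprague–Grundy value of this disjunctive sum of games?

0

All piles use S = {1, 3}:
n :  0  1  2  3  4  5  6  7  8  9 10 11 12 13 14 15 16 17 18 19 20 21 22 23 24 25
G :  0  1  0  1  0  1  0  1  0  1  0  1  0  1  0  1  0  1  0  1  0  1  0  1  0  1
Pile A: G(25) = 1.
Pile B: G(23) = 1.
Combined Grundy value = 1 ⊕ 1 = 0.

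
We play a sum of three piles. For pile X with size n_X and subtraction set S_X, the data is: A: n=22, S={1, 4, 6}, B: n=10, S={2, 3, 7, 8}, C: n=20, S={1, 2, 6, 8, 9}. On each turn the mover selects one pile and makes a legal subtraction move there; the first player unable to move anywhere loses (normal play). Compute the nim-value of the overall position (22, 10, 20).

3

Pile A, S = {1, 4, 6}:
G(0) = 0
G(1) = mex{0} = 1
G(2) = mex{1} = 0
G(3) = mex{0} = 1
G(4) = mex{1,0} = 2
G(5) = mex{2,1} = 0
G(6) = mex{0,0,0} = 1
G(7) = mex{1,1,1} = 0
G(8) = mex{0,2,0} = 1
G(9) = mex{1,0,1} = 2
G(10) = mex{2,1,2} = 0
G(11) = mex{0,0,0} = 1
G(12) = mex{1,1,1} = 0
G(13) = mex{0,2,0} = 1
G(14) = mex{1,0,1} = 2
G(15) = mex{2,1,2} = 0
G(16) = mex{0,0,0} = 1
G(17) = mex{1,1,1} = 0
G(18) = mex{0,2,0} = 1
G(19) = mex{1,0,1} = 2
G(20) = mex{2,1,2} = 0
G(21) = mex{0,0,0} = 1
G(22) = mex{1,1,1} = 0
G_A(22) = 0.
Pile B, S = {2, 3, 7, 8}:
n :  0  1  2  3  4  5  6  7  8  9 10
G :  0  0  1  1  2  0  0  1  1  2  0
G_B(10) = 0.
Pile C, S = {1, 2, 6, 8, 9}:
G(0) = 0
G(1) = mex{0} = 1
G(2) = mex{1,0} = 2
G(3) = mex{2,1} = 0
G(4) = mex{0,2} = 1
G(5) = mex{1,0} = 2
G(6) = mex{2,1,0} = 3
G(7) = mex{3,2,1} = 0
G(8) = mex{0,3,2,0} = 1
G(9) = mex{1,0,0,1,0} = 2
G(10) = mex{2,1,1,2,1} = 0
G(11) = mex{0,2,2,0,2} = 1
G(12) = mex{1,0,3,1,0} = 2
G(13) = mex{2,1,0,2,1} = 3
G(14) = mex{3,2,1,3,2} = 0
G(15) = mex{0,3,2,0,3} = 1
G(16) = mex{1,0,0,1,0} = 2
G(17) = mex{2,1,1,2,1} = 0
G(18) = mex{0,2,2,0,2} = 1
G(19) = mex{1,0,3,1,0} = 2
G(20) = mex{2,1,0,2,1} = 3
G_C(20) = 3.
Combined Grundy value = 0 ⊕ 0 ⊕ 3 = 3.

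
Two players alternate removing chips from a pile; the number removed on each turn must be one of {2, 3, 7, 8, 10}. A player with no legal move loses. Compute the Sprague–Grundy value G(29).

G(0) = 0
G(1) = mex{} = 0
G(2) = mex{0} = 1
G(3) = mex{0,0} = 1
G(4) = mex{1,0} = 2
G(5) = mex{1,1} = 0
G(6) = mex{2,1} = 0
G(7) = mex{0,2,0} = 1
G(8) = mex{0,0,0,0} = 1
G(9) = mex{1,0,1,0} = 2
G(10) = mex{1,1,1,1,0} = 2
G(11) = mex{2,1,2,1,0} = 3
G(12) = mex{2,2,0,2,1} = 3
G(13) = mex{3,2,0,0,1} = 4
G(14) = mex{3,3,1,0,2} = 4
G(15) = mex{4,3,1,1,0} = 2
G(16) = mex{4,4,2,1,0} = 3
G(17) = mex{2,4,2,2,1} = 0
G(18) = mex{3,2,3,2,1} = 0
G(19) = mex{0,3,3,3,2} = 1
G(20) = mex{0,0,4,3,2} = 1
G(21) = mex{1,0,4,4,3} = 2
G(22) = mex{1,1,2,4,3} = 0
G(23) = mex{2,1,3,2,4} = 0
G(24) = mex{0,2,0,3,4} = 1
G(25) = mex{0,0,0,0,2} = 1
G(26) = mex{1,0,1,0,3} = 2
G(27) = mex{1,1,1,1,0} = 2
G(28) = mex{2,1,2,1,0} = 3
G(29) = mex{2,2,0,2,1} = 3

3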